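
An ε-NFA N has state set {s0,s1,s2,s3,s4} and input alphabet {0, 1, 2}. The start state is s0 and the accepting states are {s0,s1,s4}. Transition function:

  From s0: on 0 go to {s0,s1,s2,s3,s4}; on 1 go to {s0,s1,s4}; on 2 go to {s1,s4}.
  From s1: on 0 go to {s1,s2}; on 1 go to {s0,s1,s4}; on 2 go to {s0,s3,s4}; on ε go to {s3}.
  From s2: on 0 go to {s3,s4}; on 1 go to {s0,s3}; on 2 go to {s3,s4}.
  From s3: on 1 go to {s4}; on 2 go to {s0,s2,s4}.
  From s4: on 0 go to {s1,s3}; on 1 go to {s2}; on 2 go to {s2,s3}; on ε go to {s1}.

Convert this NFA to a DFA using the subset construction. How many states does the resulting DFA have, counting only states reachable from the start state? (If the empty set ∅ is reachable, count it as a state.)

Start state of the DFA: {s0} (ε-closure of the NFA start).
{s0} --0--> {s0,s1,s2,s3,s4}  [new]
{s0} --1--> {s0,s1,s3,s4}  [new]
{s0} --2--> {s1,s3,s4}  [new]
{s0,s1,s2,s3,s4} --0--> {s0,s1,s2,s3,s4}  [seen]
{s0,s1,s2,s3,s4} --1--> {s0,s1,s2,s3,s4}  [seen]
{s0,s1,s2,s3,s4} --2--> {s0,s1,s2,s3,s4}  [seen]
{s0,s1,s3,s4} --0--> {s0,s1,s2,s3,s4}  [seen]
{s0,s1,s3,s4} --1--> {s0,s1,s2,s3,s4}  [seen]
{s0,s1,s3,s4} --2--> {s0,s1,s2,s3,s4}  [seen]
{s1,s3,s4} --0--> {s1,s2,s3}  [new]
{s1,s3,s4} --1--> {s0,s1,s2,s3,s4}  [seen]
{s1,s3,s4} --2--> {s0,s1,s2,s3,s4}  [seen]
{s1,s2,s3} --0--> {s1,s2,s3,s4}  [new]
{s1,s2,s3} --1--> {s0,s1,s3,s4}  [seen]
{s1,s2,s3} --2--> {s0,s1,s2,s3,s4}  [seen]
{s1,s2,s3,s4} --0--> {s1,s2,s3,s4}  [seen]
{s1,s2,s3,s4} --1--> {s0,s1,s2,s3,s4}  [seen]
{s1,s2,s3,s4} --2--> {s0,s1,s2,s3,s4}  [seen]
Reachable DFA states: {s0}, {s0,s1,s2,s3,s4}, {s0,s1,s3,s4}, {s1,s3,s4}, {s1,s2,s3}, {s1,s2,s3,s4}.

6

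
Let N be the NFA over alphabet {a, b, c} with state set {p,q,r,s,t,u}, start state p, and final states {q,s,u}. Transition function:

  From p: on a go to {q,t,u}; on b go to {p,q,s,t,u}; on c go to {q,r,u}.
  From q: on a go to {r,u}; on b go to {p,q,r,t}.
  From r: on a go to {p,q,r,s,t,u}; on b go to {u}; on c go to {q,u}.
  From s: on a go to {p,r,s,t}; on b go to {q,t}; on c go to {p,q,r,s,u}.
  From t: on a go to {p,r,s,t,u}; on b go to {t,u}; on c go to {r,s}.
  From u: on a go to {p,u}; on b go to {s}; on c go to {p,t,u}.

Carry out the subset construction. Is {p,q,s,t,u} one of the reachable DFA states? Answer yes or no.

Start state of the DFA: {p}.
{p} --a--> {q,t,u}  [new]
{p} --b--> {p,q,s,t,u}  [new]
{p} --c--> {q,r,u}  [new]
{q,t,u} --a--> {p,r,s,t,u}  [new]
{q,t,u} --b--> {p,q,r,s,t,u}  [new]
{q,t,u} --c--> {p,r,s,t,u}  [seen]
{p,q,s,t,u} --a--> {p,q,r,s,t,u}  [seen]
{p,q,s,t,u} --b--> {p,q,r,s,t,u}  [seen]
{p,q,s,t,u} --c--> {p,q,r,s,t,u}  [seen]
{q,r,u} --a--> {p,q,r,s,t,u}  [seen]
{q,r,u} --b--> {p,q,r,s,t,u}  [seen]
{q,r,u} --c--> {p,q,t,u}  [new]
{p,r,s,t,u} --a--> {p,q,r,s,t,u}  [seen]
{p,r,s,t,u} --b--> {p,q,s,t,u}  [seen]
{p,r,s,t,u} --c--> {p,q,r,s,t,u}  [seen]
{p,q,r,s,t,u} --a--> {p,q,r,s,t,u}  [seen]
{p,q,r,s,t,u} --b--> {p,q,r,s,t,u}  [seen]
{p,q,r,s,t,u} --c--> {p,q,r,s,t,u}  [seen]
{p,q,t,u} --a--> {p,q,r,s,t,u}  [seen]
{p,q,t,u} --b--> {p,q,r,s,t,u}  [seen]
{p,q,t,u} --c--> {p,q,r,s,t,u}  [seen]
Reachable DFA states: {p}, {q,t,u}, {p,q,s,t,u}, {q,r,u}, {p,r,s,t,u}, {p,q,r,s,t,u}, {p,q,t,u}.
{p,q,s,t,u} is among them.

yes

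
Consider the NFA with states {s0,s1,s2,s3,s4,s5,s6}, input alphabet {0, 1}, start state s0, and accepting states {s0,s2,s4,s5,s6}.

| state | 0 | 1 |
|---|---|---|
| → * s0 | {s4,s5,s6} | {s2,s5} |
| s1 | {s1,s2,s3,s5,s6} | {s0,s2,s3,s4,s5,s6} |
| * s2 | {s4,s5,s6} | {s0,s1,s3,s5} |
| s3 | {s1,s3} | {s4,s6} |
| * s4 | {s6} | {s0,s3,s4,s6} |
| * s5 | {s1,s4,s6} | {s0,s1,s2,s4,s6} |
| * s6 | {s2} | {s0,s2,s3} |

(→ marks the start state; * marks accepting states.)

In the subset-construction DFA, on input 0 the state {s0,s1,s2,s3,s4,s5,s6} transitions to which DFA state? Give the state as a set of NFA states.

{s1,s2,s3,s4,s5,s6}

δ(s0,0) = {s4,s5,s6}; δ(s1,0) = {s1,s2,s3,s5,s6}; δ(s2,0) = {s4,s5,s6}; δ(s3,0) = {s1,s3}; δ(s4,0) = {s6}; δ(s5,0) = {s1,s4,s6}; δ(s6,0) = {s2}.
Union: {s1,s2,s3,s4,s5,s6}.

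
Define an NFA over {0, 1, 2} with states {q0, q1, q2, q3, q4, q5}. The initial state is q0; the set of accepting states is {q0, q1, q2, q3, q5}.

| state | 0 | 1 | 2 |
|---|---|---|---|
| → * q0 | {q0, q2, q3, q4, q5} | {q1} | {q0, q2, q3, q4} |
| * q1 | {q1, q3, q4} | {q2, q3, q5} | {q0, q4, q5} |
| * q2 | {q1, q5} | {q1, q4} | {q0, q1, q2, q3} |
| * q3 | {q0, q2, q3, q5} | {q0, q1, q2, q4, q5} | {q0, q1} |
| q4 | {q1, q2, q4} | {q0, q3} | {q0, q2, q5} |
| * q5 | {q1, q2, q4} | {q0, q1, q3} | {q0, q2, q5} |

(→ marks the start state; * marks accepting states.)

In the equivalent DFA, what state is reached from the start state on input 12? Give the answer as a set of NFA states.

Start: {q0}.
δ(q0,1) = {q1}.
Union: {q1}.
After 1: {q1}.
δ(q1,2) = {q0, q4, q5}.
Union: {q0, q4, q5}.
After 2: {q0, q4, q5}.

{q0, q4, q5}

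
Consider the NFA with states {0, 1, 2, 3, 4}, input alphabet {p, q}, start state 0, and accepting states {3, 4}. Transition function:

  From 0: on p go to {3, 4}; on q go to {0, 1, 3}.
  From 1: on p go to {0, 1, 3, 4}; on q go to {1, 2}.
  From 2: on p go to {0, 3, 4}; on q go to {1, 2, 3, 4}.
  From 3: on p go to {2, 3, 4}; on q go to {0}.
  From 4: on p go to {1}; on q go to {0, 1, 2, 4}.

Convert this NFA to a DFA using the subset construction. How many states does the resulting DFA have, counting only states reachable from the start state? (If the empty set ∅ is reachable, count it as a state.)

Start state of the DFA: {0}.
{0} --p--> {3, 4}  [new]
{0} --q--> {0, 1, 3}  [new]
{3, 4} --p--> {1, 2, 3, 4}  [new]
{3, 4} --q--> {0, 1, 2, 4}  [new]
{0, 1, 3} --p--> {0, 1, 2, 3, 4}  [new]
{0, 1, 3} --q--> {0, 1, 2, 3}  [new]
{1, 2, 3, 4} --p--> {0, 1, 2, 3, 4}  [seen]
{1, 2, 3, 4} --q--> {0, 1, 2, 3, 4}  [seen]
{0, 1, 2, 4} --p--> {0, 1, 3, 4}  [new]
{0, 1, 2, 4} --q--> {0, 1, 2, 3, 4}  [seen]
{0, 1, 2, 3, 4} --p--> {0, 1, 2, 3, 4}  [seen]
{0, 1, 2, 3, 4} --q--> {0, 1, 2, 3, 4}  [seen]
{0, 1, 2, 3} --p--> {0, 1, 2, 3, 4}  [seen]
{0, 1, 2, 3} --q--> {0, 1, 2, 3, 4}  [seen]
{0, 1, 3, 4} --p--> {0, 1, 2, 3, 4}  [seen]
{0, 1, 3, 4} --q--> {0, 1, 2, 3, 4}  [seen]
Reachable DFA states: {0}, {3, 4}, {0, 1, 3}, {1, 2, 3, 4}, {0, 1, 2, 4}, {0, 1, 2, 3, 4}, {0, 1, 2, 3}, {0, 1, 3, 4}.

8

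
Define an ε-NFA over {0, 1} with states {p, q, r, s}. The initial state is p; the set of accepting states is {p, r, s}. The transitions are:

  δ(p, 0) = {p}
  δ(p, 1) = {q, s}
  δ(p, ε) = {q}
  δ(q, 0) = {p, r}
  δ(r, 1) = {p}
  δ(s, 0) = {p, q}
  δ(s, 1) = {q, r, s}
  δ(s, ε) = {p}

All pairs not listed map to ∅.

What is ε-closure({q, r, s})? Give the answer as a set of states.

Begin with {q, r, s}.
s →ε {p}; add p.
ε-closure = {p, q, r, s}.

{p, q, r, s}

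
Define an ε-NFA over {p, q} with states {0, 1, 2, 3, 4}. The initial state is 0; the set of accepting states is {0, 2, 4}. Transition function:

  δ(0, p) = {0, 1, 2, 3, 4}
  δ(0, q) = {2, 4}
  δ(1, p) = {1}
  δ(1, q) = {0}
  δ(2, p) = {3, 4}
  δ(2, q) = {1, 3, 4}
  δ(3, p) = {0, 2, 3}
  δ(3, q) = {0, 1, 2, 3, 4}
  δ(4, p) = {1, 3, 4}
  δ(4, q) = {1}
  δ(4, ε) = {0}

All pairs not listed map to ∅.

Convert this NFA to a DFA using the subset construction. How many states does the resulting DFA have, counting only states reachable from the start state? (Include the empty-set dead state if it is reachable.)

3

Start state of the DFA: {0} (ε-closure of the NFA start).
{0} --p--> {0, 1, 2, 3, 4}  [new]
{0} --q--> {0, 2, 4}  [new]
{0, 1, 2, 3, 4} --p--> {0, 1, 2, 3, 4}  [seen]
{0, 1, 2, 3, 4} --q--> {0, 1, 2, 3, 4}  [seen]
{0, 2, 4} --p--> {0, 1, 2, 3, 4}  [seen]
{0, 2, 4} --q--> {0, 1, 2, 3, 4}  [seen]
Reachable DFA states: {0}, {0, 1, 2, 3, 4}, {0, 2, 4}.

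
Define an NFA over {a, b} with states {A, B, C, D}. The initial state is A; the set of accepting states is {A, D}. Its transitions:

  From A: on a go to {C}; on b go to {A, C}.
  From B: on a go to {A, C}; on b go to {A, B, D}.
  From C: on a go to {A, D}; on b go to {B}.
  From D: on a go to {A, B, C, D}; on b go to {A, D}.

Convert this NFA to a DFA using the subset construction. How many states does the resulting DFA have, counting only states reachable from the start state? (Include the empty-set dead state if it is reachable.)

Start state of the DFA: {A}.
{A} --a--> {C}  [new]
{A} --b--> {A, C}  [new]
{C} --a--> {A, D}  [new]
{C} --b--> {B}  [new]
{A, C} --a--> {A, C, D}  [new]
{A, C} --b--> {A, B, C}  [new]
{A, D} --a--> {A, B, C, D}  [new]
{A, D} --b--> {A, C, D}  [seen]
{B} --a--> {A, C}  [seen]
{B} --b--> {A, B, D}  [new]
{A, C, D} --a--> {A, B, C, D}  [seen]
{A, C, D} --b--> {A, B, C, D}  [seen]
{A, B, C} --a--> {A, C, D}  [seen]
{A, B, C} --b--> {A, B, C, D}  [seen]
{A, B, C, D} --a--> {A, B, C, D}  [seen]
{A, B, C, D} --b--> {A, B, C, D}  [seen]
{A, B, D} --a--> {A, B, C, D}  [seen]
{A, B, D} --b--> {A, B, C, D}  [seen]
Reachable DFA states: {A}, {C}, {A, C}, {A, D}, {B}, {A, C, D}, {A, B, C}, {A, B, C, D}, {A, B, D}.

9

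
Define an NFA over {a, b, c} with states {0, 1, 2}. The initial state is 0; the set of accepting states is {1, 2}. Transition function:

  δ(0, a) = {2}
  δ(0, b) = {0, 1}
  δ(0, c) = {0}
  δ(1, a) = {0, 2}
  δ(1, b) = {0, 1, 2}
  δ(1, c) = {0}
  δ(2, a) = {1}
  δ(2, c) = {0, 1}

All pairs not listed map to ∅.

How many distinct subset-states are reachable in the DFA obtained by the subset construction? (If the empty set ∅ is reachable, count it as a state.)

8

Start state of the DFA: {0}.
{0} --a--> {2}  [new]
{0} --b--> {0, 1}  [new]
{0} --c--> {0}  [seen]
{2} --a--> {1}  [new]
{2} --b--> ∅  [new]
{2} --c--> {0, 1}  [seen]
{0, 1} --a--> {0, 2}  [new]
{0, 1} --b--> {0, 1, 2}  [new]
{0, 1} --c--> {0}  [seen]
{1} --a--> {0, 2}  [seen]
{1} --b--> {0, 1, 2}  [seen]
{1} --c--> {0}  [seen]
∅ --a--> ∅  [seen]
∅ --b--> ∅  [seen]
∅ --c--> ∅  [seen]
{0, 2} --a--> {1, 2}  [new]
{0, 2} --b--> {0, 1}  [seen]
{0, 2} --c--> {0, 1}  [seen]
{0, 1, 2} --a--> {0, 1, 2}  [seen]
{0, 1, 2} --b--> {0, 1, 2}  [seen]
{0, 1, 2} --c--> {0, 1}  [seen]
{1, 2} --a--> {0, 1, 2}  [seen]
{1, 2} --b--> {0, 1, 2}  [seen]
{1, 2} --c--> {0, 1}  [seen]
Reachable DFA states: {0}, {2}, {0, 1}, {1}, ∅, {0, 2}, {0, 1, 2}, {1, 2}.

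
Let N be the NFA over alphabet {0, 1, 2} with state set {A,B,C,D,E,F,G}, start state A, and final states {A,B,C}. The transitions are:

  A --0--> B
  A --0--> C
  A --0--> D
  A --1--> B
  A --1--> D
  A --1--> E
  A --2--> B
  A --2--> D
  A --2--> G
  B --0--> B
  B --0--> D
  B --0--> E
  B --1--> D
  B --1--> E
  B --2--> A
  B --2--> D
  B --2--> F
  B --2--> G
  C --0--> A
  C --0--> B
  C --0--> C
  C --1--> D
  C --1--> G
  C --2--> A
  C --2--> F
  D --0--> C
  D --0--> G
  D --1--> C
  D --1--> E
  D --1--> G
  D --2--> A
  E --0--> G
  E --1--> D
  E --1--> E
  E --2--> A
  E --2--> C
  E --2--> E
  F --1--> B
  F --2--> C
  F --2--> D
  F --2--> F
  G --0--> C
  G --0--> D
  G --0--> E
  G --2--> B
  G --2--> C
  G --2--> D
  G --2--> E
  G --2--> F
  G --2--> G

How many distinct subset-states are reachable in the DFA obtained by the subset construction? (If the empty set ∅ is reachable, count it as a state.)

Start state of the DFA: {A}.
{A} --0--> {B,C,D}  [new]
{A} --1--> {B,D,E}  [new]
{A} --2--> {B,D,G}  [new]
{B,C,D} --0--> {A,B,C,D,E,G}  [new]
{B,C,D} --1--> {C,D,E,G}  [new]
{B,C,D} --2--> {A,D,F,G}  [new]
{B,D,E} --0--> {B,C,D,E,G}  [new]
{B,D,E} --1--> {C,D,E,G}  [seen]
{B,D,E} --2--> {A,C,D,E,F,G}  [new]
{B,D,G} --0--> {B,C,D,E,G}  [seen]
{B,D,G} --1--> {C,D,E,G}  [seen]
{B,D,G} --2--> {A,B,C,D,E,F,G}  [new]
{A,B,C,D,E,G} --0--> {A,B,C,D,E,G}  [seen]
{A,B,C,D,E,G} --1--> {B,C,D,E,G}  [seen]
{A,B,C,D,E,G} --2--> {A,B,C,D,E,F,G}  [seen]
{C,D,E,G} --0--> {A,B,C,D,E,G}  [seen]
{C,D,E,G} --1--> {C,D,E,G}  [seen]
{C,D,E,G} --2--> {A,B,C,D,E,F,G}  [seen]
{A,D,F,G} --0--> {B,C,D,E,G}  [seen]
{A,D,F,G} --1--> {B,C,D,E,G}  [seen]
{A,D,F,G} --2--> {A,B,C,D,E,F,G}  [seen]
{B,C,D,E,G} --0--> {A,B,C,D,E,G}  [seen]
{B,C,D,E,G} --1--> {C,D,E,G}  [seen]
{B,C,D,E,G} --2--> {A,B,C,D,E,F,G}  [seen]
{A,C,D,E,F,G} --0--> {A,B,C,D,E,G}  [seen]
{A,C,D,E,F,G} --1--> {B,C,D,E,G}  [seen]
{A,C,D,E,F,G} --2--> {A,B,C,D,E,F,G}  [seen]
{A,B,C,D,E,F,G} --0--> {A,B,C,D,E,G}  [seen]
{A,B,C,D,E,F,G} --1--> {B,C,D,E,G}  [seen]
{A,B,C,D,E,F,G} --2--> {A,B,C,D,E,F,G}  [seen]
Reachable DFA states: {A}, {B,C,D}, {B,D,E}, {B,D,G}, {A,B,C,D,E,G}, {C,D,E,G}, {A,D,F,G}, {B,C,D,E,G}, {A,C,D,E,F,G}, {A,B,C,D,E,F,G}.

10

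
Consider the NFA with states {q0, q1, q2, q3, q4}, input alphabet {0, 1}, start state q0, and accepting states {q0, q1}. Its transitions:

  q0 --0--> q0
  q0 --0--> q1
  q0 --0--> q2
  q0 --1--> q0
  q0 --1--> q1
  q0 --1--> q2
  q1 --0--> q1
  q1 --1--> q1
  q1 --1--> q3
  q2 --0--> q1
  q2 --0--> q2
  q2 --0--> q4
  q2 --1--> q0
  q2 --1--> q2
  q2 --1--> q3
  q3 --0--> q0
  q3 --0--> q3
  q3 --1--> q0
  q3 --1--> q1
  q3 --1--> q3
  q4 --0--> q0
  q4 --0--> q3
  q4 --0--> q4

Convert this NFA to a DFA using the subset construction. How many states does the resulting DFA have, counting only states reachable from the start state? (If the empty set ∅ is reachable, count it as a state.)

5

Start state of the DFA: {q0}.
{q0} --0--> {q0, q1, q2}  [new]
{q0} --1--> {q0, q1, q2}  [seen]
{q0, q1, q2} --0--> {q0, q1, q2, q4}  [new]
{q0, q1, q2} --1--> {q0, q1, q2, q3}  [new]
{q0, q1, q2, q4} --0--> {q0, q1, q2, q3, q4}  [new]
{q0, q1, q2, q4} --1--> {q0, q1, q2, q3}  [seen]
{q0, q1, q2, q3} --0--> {q0, q1, q2, q3, q4}  [seen]
{q0, q1, q2, q3} --1--> {q0, q1, q2, q3}  [seen]
{q0, q1, q2, q3, q4} --0--> {q0, q1, q2, q3, q4}  [seen]
{q0, q1, q2, q3, q4} --1--> {q0, q1, q2, q3}  [seen]
Reachable DFA states: {q0}, {q0, q1, q2}, {q0, q1, q2, q4}, {q0, q1, q2, q3}, {q0, q1, q2, q3, q4}.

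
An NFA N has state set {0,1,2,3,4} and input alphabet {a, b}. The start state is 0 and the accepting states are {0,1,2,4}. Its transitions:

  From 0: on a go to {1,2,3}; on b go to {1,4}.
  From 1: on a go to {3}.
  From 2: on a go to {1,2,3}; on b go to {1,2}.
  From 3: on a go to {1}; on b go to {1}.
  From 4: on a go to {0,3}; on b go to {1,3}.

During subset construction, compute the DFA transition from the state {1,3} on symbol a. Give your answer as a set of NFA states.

δ(1,a) = {3}; δ(3,a) = {1}.
Union: {1,3}.

{1,3}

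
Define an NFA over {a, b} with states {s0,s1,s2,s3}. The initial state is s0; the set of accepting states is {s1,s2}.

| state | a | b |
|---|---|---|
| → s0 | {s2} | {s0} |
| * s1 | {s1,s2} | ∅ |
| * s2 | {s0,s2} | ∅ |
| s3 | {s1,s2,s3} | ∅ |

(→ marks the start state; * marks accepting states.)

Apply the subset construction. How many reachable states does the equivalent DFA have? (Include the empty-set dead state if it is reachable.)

Start state of the DFA: {s0}.
{s0} --a--> {s2}  [new]
{s0} --b--> {s0}  [seen]
{s2} --a--> {s0,s2}  [new]
{s2} --b--> ∅  [new]
{s0,s2} --a--> {s0,s2}  [seen]
{s0,s2} --b--> {s0}  [seen]
∅ --a--> ∅  [seen]
∅ --b--> ∅  [seen]
Reachable DFA states: {s0}, {s2}, {s0,s2}, ∅.

4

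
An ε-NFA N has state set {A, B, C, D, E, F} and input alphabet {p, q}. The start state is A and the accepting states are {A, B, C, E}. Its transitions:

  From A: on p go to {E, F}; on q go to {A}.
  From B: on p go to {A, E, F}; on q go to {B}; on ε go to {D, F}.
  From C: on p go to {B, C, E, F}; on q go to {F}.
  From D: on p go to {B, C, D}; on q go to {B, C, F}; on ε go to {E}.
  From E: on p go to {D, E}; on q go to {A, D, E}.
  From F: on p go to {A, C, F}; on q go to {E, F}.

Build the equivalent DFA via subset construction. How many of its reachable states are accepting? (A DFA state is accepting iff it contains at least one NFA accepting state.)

5

Start state of the DFA: {A} (ε-closure of the NFA start).
{A} --p--> {E, F}  [new]
{A} --q--> {A}  [seen]
{E, F} --p--> {A, C, D, E, F}  [new]
{E, F} --q--> {A, D, E, F}  [new]
{A, C, D, E, F} --p--> {A, B, C, D, E, F}  [new]
{A, C, D, E, F} --q--> {A, B, C, D, E, F}  [seen]
{A, D, E, F} --p--> {A, B, C, D, E, F}  [seen]
{A, D, E, F} --q--> {A, B, C, D, E, F}  [seen]
{A, B, C, D, E, F} --p--> {A, B, C, D, E, F}  [seen]
{A, B, C, D, E, F} --q--> {A, B, C, D, E, F}  [seen]
Reachable DFA states: {A}, {E, F}, {A, C, D, E, F}, {A, D, E, F}, {A, B, C, D, E, F}.
Accepting DFA states (contain an NFA accepting state): {A}, {E, F}, {A, C, D, E, F}, {A, D, E, F}, {A, B, C, D, E, F}.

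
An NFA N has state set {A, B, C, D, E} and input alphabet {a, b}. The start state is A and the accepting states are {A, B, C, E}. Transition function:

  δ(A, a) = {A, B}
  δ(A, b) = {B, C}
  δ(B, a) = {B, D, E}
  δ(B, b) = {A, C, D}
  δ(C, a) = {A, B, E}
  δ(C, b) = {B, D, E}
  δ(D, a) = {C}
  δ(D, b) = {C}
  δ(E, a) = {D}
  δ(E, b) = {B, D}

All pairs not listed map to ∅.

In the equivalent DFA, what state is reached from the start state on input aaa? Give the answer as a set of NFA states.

Start: {A}.
δ(A,a) = {A, B}.
Union: {A, B}.
After a: {A, B}.
δ(A,a) = {A, B}; δ(B,a) = {B, D, E}.
Union: {A, B, D, E}.
After a: {A, B, D, E}.
δ(A,a) = {A, B}; δ(B,a) = {B, D, E}; δ(D,a) = {C}; δ(E,a) = {D}.
Union: {A, B, C, D, E}.
After a: {A, B, C, D, E}.

{A, B, C, D, E}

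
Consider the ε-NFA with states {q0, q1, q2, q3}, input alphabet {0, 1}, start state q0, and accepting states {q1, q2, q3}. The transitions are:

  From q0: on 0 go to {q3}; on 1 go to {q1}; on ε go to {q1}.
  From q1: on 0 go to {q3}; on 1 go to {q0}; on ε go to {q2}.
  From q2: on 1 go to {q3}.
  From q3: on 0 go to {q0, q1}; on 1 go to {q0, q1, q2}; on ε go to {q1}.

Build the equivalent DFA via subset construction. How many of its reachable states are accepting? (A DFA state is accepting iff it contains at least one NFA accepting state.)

3

Start state of the DFA: {q0, q1, q2} (ε-closure of the NFA start).
{q0, q1, q2} --0--> {q1, q2, q3}  [new]
{q0, q1, q2} --1--> {q0, q1, q2, q3}  [new]
{q1, q2, q3} --0--> {q0, q1, q2, q3}  [seen]
{q1, q2, q3} --1--> {q0, q1, q2, q3}  [seen]
{q0, q1, q2, q3} --0--> {q0, q1, q2, q3}  [seen]
{q0, q1, q2, q3} --1--> {q0, q1, q2, q3}  [seen]
Reachable DFA states: {q0, q1, q2}, {q1, q2, q3}, {q0, q1, q2, q3}.
Accepting DFA states (contain an NFA accepting state): {q0, q1, q2}, {q1, q2, q3}, {q0, q1, q2, q3}.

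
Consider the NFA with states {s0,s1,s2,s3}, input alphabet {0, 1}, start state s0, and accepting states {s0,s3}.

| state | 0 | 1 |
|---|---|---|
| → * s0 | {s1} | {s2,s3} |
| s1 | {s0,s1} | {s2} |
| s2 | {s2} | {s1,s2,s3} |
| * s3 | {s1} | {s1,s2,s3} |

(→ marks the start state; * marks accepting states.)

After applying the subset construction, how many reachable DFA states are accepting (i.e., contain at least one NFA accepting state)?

Start state of the DFA: {s0}.
{s0} --0--> {s1}  [new]
{s0} --1--> {s2,s3}  [new]
{s1} --0--> {s0,s1}  [new]
{s1} --1--> {s2}  [new]
{s2,s3} --0--> {s1,s2}  [new]
{s2,s3} --1--> {s1,s2,s3}  [new]
{s0,s1} --0--> {s0,s1}  [seen]
{s0,s1} --1--> {s2,s3}  [seen]
{s2} --0--> {s2}  [seen]
{s2} --1--> {s1,s2,s3}  [seen]
{s1,s2} --0--> {s0,s1,s2}  [new]
{s1,s2} --1--> {s1,s2,s3}  [seen]
{s1,s2,s3} --0--> {s0,s1,s2}  [seen]
{s1,s2,s3} --1--> {s1,s2,s3}  [seen]
{s0,s1,s2} --0--> {s0,s1,s2}  [seen]
{s0,s1,s2} --1--> {s1,s2,s3}  [seen]
Reachable DFA states: {s0}, {s1}, {s2,s3}, {s0,s1}, {s2}, {s1,s2}, {s1,s2,s3}, {s0,s1,s2}.
Accepting DFA states (contain an NFA accepting state): {s0}, {s2,s3}, {s0,s1}, {s1,s2,s3}, {s0,s1,s2}.

5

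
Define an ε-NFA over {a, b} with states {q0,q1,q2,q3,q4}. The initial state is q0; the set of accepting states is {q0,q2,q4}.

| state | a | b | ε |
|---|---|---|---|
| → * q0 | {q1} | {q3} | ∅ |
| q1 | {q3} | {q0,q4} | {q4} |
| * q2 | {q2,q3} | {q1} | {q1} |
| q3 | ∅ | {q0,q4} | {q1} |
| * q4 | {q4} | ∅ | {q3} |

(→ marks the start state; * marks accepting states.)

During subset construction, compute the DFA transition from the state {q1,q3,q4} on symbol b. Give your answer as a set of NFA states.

{q0,q1,q3,q4}

δ(q1,b) = {q0,q4}; δ(q3,b) = {q0,q4}; δ(q4,b) = ∅.
Union: {q0,q4}.
ε-closure gives {q0,q1,q3,q4}.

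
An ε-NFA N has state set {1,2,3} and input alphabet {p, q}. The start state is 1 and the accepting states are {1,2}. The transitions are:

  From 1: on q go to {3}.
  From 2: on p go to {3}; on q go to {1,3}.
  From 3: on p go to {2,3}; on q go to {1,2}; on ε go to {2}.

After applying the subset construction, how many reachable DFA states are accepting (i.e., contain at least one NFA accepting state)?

3

Start state of the DFA: {1} (ε-closure of the NFA start).
{1} --p--> ∅  [new]
{1} --q--> {2,3}  [new]
∅ --p--> ∅  [seen]
∅ --q--> ∅  [seen]
{2,3} --p--> {2,3}  [seen]
{2,3} --q--> {1,2,3}  [new]
{1,2,3} --p--> {2,3}  [seen]
{1,2,3} --q--> {1,2,3}  [seen]
Reachable DFA states: {1}, ∅, {2,3}, {1,2,3}.
Accepting DFA states (contain an NFA accepting state): {1}, {2,3}, {1,2,3}.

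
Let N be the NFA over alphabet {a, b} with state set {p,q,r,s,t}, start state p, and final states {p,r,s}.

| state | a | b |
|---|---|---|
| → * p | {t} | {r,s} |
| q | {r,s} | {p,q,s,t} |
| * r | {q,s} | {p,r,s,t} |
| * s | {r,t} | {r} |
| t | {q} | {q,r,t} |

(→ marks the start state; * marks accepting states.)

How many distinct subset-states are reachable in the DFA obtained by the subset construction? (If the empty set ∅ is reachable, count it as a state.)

10

Start state of the DFA: {p}.
{p} --a--> {t}  [new]
{p} --b--> {r,s}  [new]
{t} --a--> {q}  [new]
{t} --b--> {q,r,t}  [new]
{r,s} --a--> {q,r,s,t}  [new]
{r,s} --b--> {p,r,s,t}  [new]
{q} --a--> {r,s}  [seen]
{q} --b--> {p,q,s,t}  [new]
{q,r,t} --a--> {q,r,s}  [new]
{q,r,t} --b--> {p,q,r,s,t}  [new]
{q,r,s,t} --a--> {q,r,s,t}  [seen]
{q,r,s,t} --b--> {p,q,r,s,t}  [seen]
{p,r,s,t} --a--> {q,r,s,t}  [seen]
{p,r,s,t} --b--> {p,q,r,s,t}  [seen]
{p,q,s,t} --a--> {q,r,s,t}  [seen]
{p,q,s,t} --b--> {p,q,r,s,t}  [seen]
{q,r,s} --a--> {q,r,s,t}  [seen]
{q,r,s} --b--> {p,q,r,s,t}  [seen]
{p,q,r,s,t} --a--> {q,r,s,t}  [seen]
{p,q,r,s,t} --b--> {p,q,r,s,t}  [seen]
Reachable DFA states: {p}, {t}, {r,s}, {q}, {q,r,t}, {q,r,s,t}, {p,r,s,t}, {p,q,s,t}, {q,r,s}, {p,q,r,s,t}.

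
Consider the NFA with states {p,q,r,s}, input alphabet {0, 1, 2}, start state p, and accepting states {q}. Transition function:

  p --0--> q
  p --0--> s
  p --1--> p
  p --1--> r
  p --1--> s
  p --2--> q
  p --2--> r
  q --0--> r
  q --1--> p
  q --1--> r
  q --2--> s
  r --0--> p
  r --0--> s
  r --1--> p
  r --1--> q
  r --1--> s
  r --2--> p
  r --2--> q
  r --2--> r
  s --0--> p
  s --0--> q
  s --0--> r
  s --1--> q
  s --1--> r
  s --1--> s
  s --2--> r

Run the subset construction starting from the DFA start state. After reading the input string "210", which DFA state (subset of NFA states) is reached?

Start: {p}.
δ(p,2) = {q,r}.
Union: {q,r}.
After 2: {q,r}.
δ(q,1) = {p,r}; δ(r,1) = {p,q,s}.
Union: {p,q,r,s}.
After 1: {p,q,r,s}.
δ(p,0) = {q,s}; δ(q,0) = {r}; δ(r,0) = {p,s}; δ(s,0) = {p,q,r}.
Union: {p,q,r,s}.
After 0: {p,q,r,s}.

{p,q,r,s}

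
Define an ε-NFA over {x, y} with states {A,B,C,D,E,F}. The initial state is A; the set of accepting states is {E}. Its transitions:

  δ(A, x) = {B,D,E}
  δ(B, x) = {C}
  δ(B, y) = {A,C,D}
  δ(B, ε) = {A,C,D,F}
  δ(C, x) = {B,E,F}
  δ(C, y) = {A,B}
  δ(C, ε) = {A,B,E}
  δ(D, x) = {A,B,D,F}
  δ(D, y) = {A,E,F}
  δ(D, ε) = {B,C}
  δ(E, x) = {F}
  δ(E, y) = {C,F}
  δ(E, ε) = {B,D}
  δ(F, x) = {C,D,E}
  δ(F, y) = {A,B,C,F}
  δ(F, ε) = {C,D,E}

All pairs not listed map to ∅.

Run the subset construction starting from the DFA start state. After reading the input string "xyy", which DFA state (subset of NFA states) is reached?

Start: {A}.
δ(A,x) = {B,D,E}.
Union: {B,D,E}.
ε-closure gives {A,B,C,D,E,F}.
After x: {A,B,C,D,E,F}.
δ(A,y) = ∅; δ(B,y) = {A,C,D}; δ(C,y) = {A,B}; δ(D,y) = {A,E,F}; δ(E,y) = {C,F}; δ(F,y) = {A,B,C,F}.
Union: {A,B,C,D,E,F}.
After y: {A,B,C,D,E,F}.
δ(A,y) = ∅; δ(B,y) = {A,C,D}; δ(C,y) = {A,B}; δ(D,y) = {A,E,F}; δ(E,y) = {C,F}; δ(F,y) = {A,B,C,F}.
Union: {A,B,C,D,E,F}.
After y: {A,B,C,D,E,F}.

{A,B,C,D,E,F}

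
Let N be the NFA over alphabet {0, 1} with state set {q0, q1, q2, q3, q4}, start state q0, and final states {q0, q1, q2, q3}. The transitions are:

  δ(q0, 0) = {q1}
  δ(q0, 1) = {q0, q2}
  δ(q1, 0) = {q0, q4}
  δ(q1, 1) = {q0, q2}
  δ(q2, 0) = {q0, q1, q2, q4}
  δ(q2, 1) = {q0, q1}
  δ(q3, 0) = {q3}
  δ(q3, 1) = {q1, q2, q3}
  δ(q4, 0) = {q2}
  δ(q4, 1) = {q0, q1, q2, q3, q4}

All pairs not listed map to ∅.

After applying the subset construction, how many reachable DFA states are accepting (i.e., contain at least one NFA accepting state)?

8

Start state of the DFA: {q0}.
{q0} --0--> {q1}  [new]
{q0} --1--> {q0, q2}  [new]
{q1} --0--> {q0, q4}  [new]
{q1} --1--> {q0, q2}  [seen]
{q0, q2} --0--> {q0, q1, q2, q4}  [new]
{q0, q2} --1--> {q0, q1, q2}  [new]
{q0, q4} --0--> {q1, q2}  [new]
{q0, q4} --1--> {q0, q1, q2, q3, q4}  [new]
{q0, q1, q2, q4} --0--> {q0, q1, q2, q4}  [seen]
{q0, q1, q2, q4} --1--> {q0, q1, q2, q3, q4}  [seen]
{q0, q1, q2} --0--> {q0, q1, q2, q4}  [seen]
{q0, q1, q2} --1--> {q0, q1, q2}  [seen]
{q1, q2} --0--> {q0, q1, q2, q4}  [seen]
{q1, q2} --1--> {q0, q1, q2}  [seen]
{q0, q1, q2, q3, q4} --0--> {q0, q1, q2, q3, q4}  [seen]
{q0, q1, q2, q3, q4} --1--> {q0, q1, q2, q3, q4}  [seen]
Reachable DFA states: {q0}, {q1}, {q0, q2}, {q0, q4}, {q0, q1, q2, q4}, {q0, q1, q2}, {q1, q2}, {q0, q1, q2, q3, q4}.
Accepting DFA states (contain an NFA accepting state): {q0}, {q1}, {q0, q2}, {q0, q4}, {q0, q1, q2, q4}, {q0, q1, q2}, {q1, q2}, {q0, q1, q2, q3, q4}.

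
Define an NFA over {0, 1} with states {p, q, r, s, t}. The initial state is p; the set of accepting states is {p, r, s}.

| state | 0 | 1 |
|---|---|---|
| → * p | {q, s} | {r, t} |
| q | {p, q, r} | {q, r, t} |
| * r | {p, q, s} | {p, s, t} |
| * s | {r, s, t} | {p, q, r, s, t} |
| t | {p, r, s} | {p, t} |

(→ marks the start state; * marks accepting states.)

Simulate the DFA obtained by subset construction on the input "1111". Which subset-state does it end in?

{p, q, r, s, t}

Start: {p}.
δ(p,1) = {r, t}.
Union: {r, t}.
After 1: {r, t}.
δ(r,1) = {p, s, t}; δ(t,1) = {p, t}.
Union: {p, s, t}.
After 1: {p, s, t}.
δ(p,1) = {r, t}; δ(s,1) = {p, q, r, s, t}; δ(t,1) = {p, t}.
Union: {p, q, r, s, t}.
After 1: {p, q, r, s, t}.
δ(p,1) = {r, t}; δ(q,1) = {q, r, t}; δ(r,1) = {p, s, t}; δ(s,1) = {p, q, r, s, t}; δ(t,1) = {p, t}.
Union: {p, q, r, s, t}.
After 1: {p, q, r, s, t}.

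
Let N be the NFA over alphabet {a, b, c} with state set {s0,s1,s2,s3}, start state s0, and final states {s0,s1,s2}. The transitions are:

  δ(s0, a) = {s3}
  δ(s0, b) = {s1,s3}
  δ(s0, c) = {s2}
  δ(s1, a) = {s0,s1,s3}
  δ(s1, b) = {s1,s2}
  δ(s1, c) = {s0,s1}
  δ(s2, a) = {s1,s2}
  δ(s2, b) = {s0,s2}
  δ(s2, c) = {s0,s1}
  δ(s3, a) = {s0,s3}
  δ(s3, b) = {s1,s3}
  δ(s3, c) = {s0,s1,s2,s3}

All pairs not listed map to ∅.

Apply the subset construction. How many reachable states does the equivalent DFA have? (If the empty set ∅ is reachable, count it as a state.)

Start state of the DFA: {s0}.
{s0} --a--> {s3}  [new]
{s0} --b--> {s1,s3}  [new]
{s0} --c--> {s2}  [new]
{s3} --a--> {s0,s3}  [new]
{s3} --b--> {s1,s3}  [seen]
{s3} --c--> {s0,s1,s2,s3}  [new]
{s1,s3} --a--> {s0,s1,s3}  [new]
{s1,s3} --b--> {s1,s2,s3}  [new]
{s1,s3} --c--> {s0,s1,s2,s3}  [seen]
{s2} --a--> {s1,s2}  [new]
{s2} --b--> {s0,s2}  [new]
{s2} --c--> {s0,s1}  [new]
{s0,s3} --a--> {s0,s3}  [seen]
{s0,s3} --b--> {s1,s3}  [seen]
{s0,s3} --c--> {s0,s1,s2,s3}  [seen]
{s0,s1,s2,s3} --a--> {s0,s1,s2,s3}  [seen]
{s0,s1,s2,s3} --b--> {s0,s1,s2,s3}  [seen]
{s0,s1,s2,s3} --c--> {s0,s1,s2,s3}  [seen]
{s0,s1,s3} --a--> {s0,s1,s3}  [seen]
{s0,s1,s3} --b--> {s1,s2,s3}  [seen]
{s0,s1,s3} --c--> {s0,s1,s2,s3}  [seen]
{s1,s2,s3} --a--> {s0,s1,s2,s3}  [seen]
{s1,s2,s3} --b--> {s0,s1,s2,s3}  [seen]
{s1,s2,s3} --c--> {s0,s1,s2,s3}  [seen]
{s1,s2} --a--> {s0,s1,s2,s3}  [seen]
{s1,s2} --b--> {s0,s1,s2}  [new]
{s1,s2} --c--> {s0,s1}  [seen]
{s0,s2} --a--> {s1,s2,s3}  [seen]
{s0,s2} --b--> {s0,s1,s2,s3}  [seen]
{s0,s2} --c--> {s0,s1,s2}  [seen]
{s0,s1} --a--> {s0,s1,s3}  [seen]
{s0,s1} --b--> {s1,s2,s3}  [seen]
{s0,s1} --c--> {s0,s1,s2}  [seen]
{s0,s1,s2} --a--> {s0,s1,s2,s3}  [seen]
{s0,s1,s2} --b--> {s0,s1,s2,s3}  [seen]
{s0,s1,s2} --c--> {s0,s1,s2}  [seen]
Reachable DFA states: {s0}, {s3}, {s1,s3}, {s2}, {s0,s3}, {s0,s1,s2,s3}, {s0,s1,s3}, {s1,s2,s3}, {s1,s2}, {s0,s2}, {s0,s1}, {s0,s1,s2}.

12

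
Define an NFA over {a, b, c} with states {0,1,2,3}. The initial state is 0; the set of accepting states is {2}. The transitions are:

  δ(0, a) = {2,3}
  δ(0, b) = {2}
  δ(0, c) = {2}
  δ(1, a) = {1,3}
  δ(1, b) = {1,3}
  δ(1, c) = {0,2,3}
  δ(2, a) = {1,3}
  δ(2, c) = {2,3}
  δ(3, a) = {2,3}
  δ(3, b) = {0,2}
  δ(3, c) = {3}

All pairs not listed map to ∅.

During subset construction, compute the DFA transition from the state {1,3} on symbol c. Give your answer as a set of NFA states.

δ(1,c) = {0,2,3}; δ(3,c) = {3}.
Union: {0,2,3}.

{0,2,3}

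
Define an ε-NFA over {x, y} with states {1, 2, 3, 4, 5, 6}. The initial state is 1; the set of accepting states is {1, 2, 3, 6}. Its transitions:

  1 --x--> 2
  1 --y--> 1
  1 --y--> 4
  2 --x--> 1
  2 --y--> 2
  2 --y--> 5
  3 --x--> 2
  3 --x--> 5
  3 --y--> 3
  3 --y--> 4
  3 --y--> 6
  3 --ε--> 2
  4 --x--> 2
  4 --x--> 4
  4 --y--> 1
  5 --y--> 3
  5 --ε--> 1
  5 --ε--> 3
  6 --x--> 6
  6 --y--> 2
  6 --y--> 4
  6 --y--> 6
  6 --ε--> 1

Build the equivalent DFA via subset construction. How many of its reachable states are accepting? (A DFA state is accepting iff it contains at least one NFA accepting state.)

8

Start state of the DFA: {1} (ε-closure of the NFA start).
{1} --x--> {2}  [new]
{1} --y--> {1, 4}  [new]
{2} --x--> {1}  [seen]
{2} --y--> {1, 2, 3, 5}  [new]
{1, 4} --x--> {2, 4}  [new]
{1, 4} --y--> {1, 4}  [seen]
{1, 2, 3, 5} --x--> {1, 2, 3, 5}  [seen]
{1, 2, 3, 5} --y--> {1, 2, 3, 4, 5, 6}  [new]
{2, 4} --x--> {1, 2, 4}  [new]
{2, 4} --y--> {1, 2, 3, 5}  [seen]
{1, 2, 3, 4, 5, 6} --x--> {1, 2, 3, 4, 5, 6}  [seen]
{1, 2, 3, 4, 5, 6} --y--> {1, 2, 3, 4, 5, 6}  [seen]
{1, 2, 4} --x--> {1, 2, 4}  [seen]
{1, 2, 4} --y--> {1, 2, 3, 4, 5}  [new]
{1, 2, 3, 4, 5} --x--> {1, 2, 3, 4, 5}  [seen]
{1, 2, 3, 4, 5} --y--> {1, 2, 3, 4, 5, 6}  [seen]
Reachable DFA states: {1}, {2}, {1, 4}, {1, 2, 3, 5}, {2, 4}, {1, 2, 3, 4, 5, 6}, {1, 2, 4}, {1, 2, 3, 4, 5}.
Accepting DFA states (contain an NFA accepting state): {1}, {2}, {1, 4}, {1, 2, 3, 5}, {2, 4}, {1, 2, 3, 4, 5, 6}, {1, 2, 4}, {1, 2, 3, 4, 5}.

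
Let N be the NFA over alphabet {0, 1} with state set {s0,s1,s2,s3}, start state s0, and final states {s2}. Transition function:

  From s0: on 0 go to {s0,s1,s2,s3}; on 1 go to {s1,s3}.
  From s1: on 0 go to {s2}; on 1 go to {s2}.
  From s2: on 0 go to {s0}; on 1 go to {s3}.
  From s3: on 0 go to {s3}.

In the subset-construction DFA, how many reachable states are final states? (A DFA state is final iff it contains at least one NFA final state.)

Start state of the DFA: {s0}.
{s0} --0--> {s0,s1,s2,s3}  [new]
{s0} --1--> {s1,s3}  [new]
{s0,s1,s2,s3} --0--> {s0,s1,s2,s3}  [seen]
{s0,s1,s2,s3} --1--> {s1,s2,s3}  [new]
{s1,s3} --0--> {s2,s3}  [new]
{s1,s3} --1--> {s2}  [new]
{s1,s2,s3} --0--> {s0,s2,s3}  [new]
{s1,s2,s3} --1--> {s2,s3}  [seen]
{s2,s3} --0--> {s0,s3}  [new]
{s2,s3} --1--> {s3}  [new]
{s2} --0--> {s0}  [seen]
{s2} --1--> {s3}  [seen]
{s0,s2,s3} --0--> {s0,s1,s2,s3}  [seen]
{s0,s2,s3} --1--> {s1,s3}  [seen]
{s0,s3} --0--> {s0,s1,s2,s3}  [seen]
{s0,s3} --1--> {s1,s3}  [seen]
{s3} --0--> {s3}  [seen]
{s3} --1--> ∅  [new]
∅ --0--> ∅  [seen]
∅ --1--> ∅  [seen]
Reachable DFA states: {s0}, {s0,s1,s2,s3}, {s1,s3}, {s1,s2,s3}, {s2,s3}, {s2}, {s0,s2,s3}, {s0,s3}, {s3}, ∅.
Accepting DFA states (contain an NFA accepting state): {s0,s1,s2,s3}, {s1,s2,s3}, {s2,s3}, {s2}, {s0,s2,s3}.

5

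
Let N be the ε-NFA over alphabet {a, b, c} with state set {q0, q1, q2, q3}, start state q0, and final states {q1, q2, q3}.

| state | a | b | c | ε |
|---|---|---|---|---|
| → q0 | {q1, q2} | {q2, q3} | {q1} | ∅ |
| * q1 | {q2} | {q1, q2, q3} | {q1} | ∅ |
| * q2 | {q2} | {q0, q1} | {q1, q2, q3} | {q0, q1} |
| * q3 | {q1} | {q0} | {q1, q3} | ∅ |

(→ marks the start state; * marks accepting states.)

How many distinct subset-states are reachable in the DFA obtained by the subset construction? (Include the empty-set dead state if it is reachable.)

Start state of the DFA: {q0} (ε-closure of the NFA start).
{q0} --a--> {q0, q1, q2}  [new]
{q0} --b--> {q0, q1, q2, q3}  [new]
{q0} --c--> {q1}  [new]
{q0, q1, q2} --a--> {q0, q1, q2}  [seen]
{q0, q1, q2} --b--> {q0, q1, q2, q3}  [seen]
{q0, q1, q2} --c--> {q0, q1, q2, q3}  [seen]
{q0, q1, q2, q3} --a--> {q0, q1, q2}  [seen]
{q0, q1, q2, q3} --b--> {q0, q1, q2, q3}  [seen]
{q0, q1, q2, q3} --c--> {q0, q1, q2, q3}  [seen]
{q1} --a--> {q0, q1, q2}  [seen]
{q1} --b--> {q0, q1, q2, q3}  [seen]
{q1} --c--> {q1}  [seen]
Reachable DFA states: {q0}, {q0, q1, q2}, {q0, q1, q2, q3}, {q1}.

4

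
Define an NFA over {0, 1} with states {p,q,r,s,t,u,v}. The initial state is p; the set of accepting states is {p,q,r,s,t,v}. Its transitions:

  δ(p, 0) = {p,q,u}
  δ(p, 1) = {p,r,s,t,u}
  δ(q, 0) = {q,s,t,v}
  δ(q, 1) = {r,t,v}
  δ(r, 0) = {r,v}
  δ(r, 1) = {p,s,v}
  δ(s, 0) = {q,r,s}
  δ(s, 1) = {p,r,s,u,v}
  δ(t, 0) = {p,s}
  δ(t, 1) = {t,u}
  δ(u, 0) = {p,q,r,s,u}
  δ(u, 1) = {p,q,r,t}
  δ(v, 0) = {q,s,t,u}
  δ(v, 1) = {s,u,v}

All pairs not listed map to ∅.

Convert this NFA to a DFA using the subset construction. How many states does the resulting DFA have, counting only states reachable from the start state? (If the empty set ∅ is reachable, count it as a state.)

Start state of the DFA: {p}.
{p} --0--> {p,q,u}  [new]
{p} --1--> {p,r,s,t,u}  [new]
{p,q,u} --0--> {p,q,r,s,t,u,v}  [new]
{p,q,u} --1--> {p,q,r,s,t,u,v}  [seen]
{p,r,s,t,u} --0--> {p,q,r,s,u,v}  [new]
{p,r,s,t,u} --1--> {p,q,r,s,t,u,v}  [seen]
{p,q,r,s,t,u,v} --0--> {p,q,r,s,t,u,v}  [seen]
{p,q,r,s,t,u,v} --1--> {p,q,r,s,t,u,v}  [seen]
{p,q,r,s,u,v} --0--> {p,q,r,s,t,u,v}  [seen]
{p,q,r,s,u,v} --1--> {p,q,r,s,t,u,v}  [seen]
Reachable DFA states: {p}, {p,q,u}, {p,r,s,t,u}, {p,q,r,s,t,u,v}, {p,q,r,s,u,v}.

5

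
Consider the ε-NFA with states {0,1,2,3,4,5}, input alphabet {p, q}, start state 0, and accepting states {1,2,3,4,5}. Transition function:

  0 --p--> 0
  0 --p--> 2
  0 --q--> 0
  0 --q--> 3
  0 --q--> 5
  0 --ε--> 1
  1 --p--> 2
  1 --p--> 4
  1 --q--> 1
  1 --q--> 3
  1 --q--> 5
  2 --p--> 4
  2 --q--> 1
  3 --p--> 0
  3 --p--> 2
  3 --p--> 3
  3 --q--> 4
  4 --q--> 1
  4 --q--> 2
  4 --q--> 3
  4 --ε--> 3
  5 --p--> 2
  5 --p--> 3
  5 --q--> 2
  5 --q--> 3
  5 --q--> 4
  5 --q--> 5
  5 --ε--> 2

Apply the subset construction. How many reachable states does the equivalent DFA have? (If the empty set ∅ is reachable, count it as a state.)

Start state of the DFA: {0,1} (ε-closure of the NFA start).
{0,1} --p--> {0,1,2,3,4}  [new]
{0,1} --q--> {0,1,2,3,5}  [new]
{0,1,2,3,4} --p--> {0,1,2,3,4}  [seen]
{0,1,2,3,4} --q--> {0,1,2,3,4,5}  [new]
{0,1,2,3,5} --p--> {0,1,2,3,4}  [seen]
{0,1,2,3,5} --q--> {0,1,2,3,4,5}  [seen]
{0,1,2,3,4,5} --p--> {0,1,2,3,4}  [seen]
{0,1,2,3,4,5} --q--> {0,1,2,3,4,5}  [seen]
Reachable DFA states: {0,1}, {0,1,2,3,4}, {0,1,2,3,5}, {0,1,2,3,4,5}.

4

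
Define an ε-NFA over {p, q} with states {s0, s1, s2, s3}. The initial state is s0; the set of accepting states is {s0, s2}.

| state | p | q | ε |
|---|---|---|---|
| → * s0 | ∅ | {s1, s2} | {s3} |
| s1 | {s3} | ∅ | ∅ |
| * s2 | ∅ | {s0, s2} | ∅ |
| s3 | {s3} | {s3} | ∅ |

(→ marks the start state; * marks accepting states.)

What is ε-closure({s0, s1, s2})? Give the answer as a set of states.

Begin with {s0, s1, s2}.
s0 →ε {s3}; add s3.
ε-closure = {s0, s1, s2, s3}.

{s0, s1, s2, s3}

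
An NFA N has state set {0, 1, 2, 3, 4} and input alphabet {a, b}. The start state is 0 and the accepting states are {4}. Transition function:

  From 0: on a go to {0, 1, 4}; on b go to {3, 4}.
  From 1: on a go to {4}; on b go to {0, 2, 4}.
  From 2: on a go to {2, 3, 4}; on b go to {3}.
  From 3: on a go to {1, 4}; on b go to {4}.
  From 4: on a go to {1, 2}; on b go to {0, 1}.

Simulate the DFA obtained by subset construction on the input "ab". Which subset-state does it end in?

Start: {0}.
δ(0,a) = {0, 1, 4}.
Union: {0, 1, 4}.
After a: {0, 1, 4}.
δ(0,b) = {3, 4}; δ(1,b) = {0, 2, 4}; δ(4,b) = {0, 1}.
Union: {0, 1, 2, 3, 4}.
After b: {0, 1, 2, 3, 4}.

{0, 1, 2, 3, 4}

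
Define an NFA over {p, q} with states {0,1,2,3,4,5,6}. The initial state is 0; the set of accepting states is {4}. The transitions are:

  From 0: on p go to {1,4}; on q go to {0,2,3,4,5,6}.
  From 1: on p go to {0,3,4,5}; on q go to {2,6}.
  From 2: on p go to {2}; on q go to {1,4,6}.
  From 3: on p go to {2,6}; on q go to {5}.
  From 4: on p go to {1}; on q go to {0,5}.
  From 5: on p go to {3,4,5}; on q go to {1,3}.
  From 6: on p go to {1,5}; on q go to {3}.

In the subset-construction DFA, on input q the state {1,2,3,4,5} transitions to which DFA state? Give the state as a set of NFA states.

δ(1,q) = {2,6}; δ(2,q) = {1,4,6}; δ(3,q) = {5}; δ(4,q) = {0,5}; δ(5,q) = {1,3}.
Union: {0,1,2,3,4,5,6}.

{0,1,2,3,4,5,6}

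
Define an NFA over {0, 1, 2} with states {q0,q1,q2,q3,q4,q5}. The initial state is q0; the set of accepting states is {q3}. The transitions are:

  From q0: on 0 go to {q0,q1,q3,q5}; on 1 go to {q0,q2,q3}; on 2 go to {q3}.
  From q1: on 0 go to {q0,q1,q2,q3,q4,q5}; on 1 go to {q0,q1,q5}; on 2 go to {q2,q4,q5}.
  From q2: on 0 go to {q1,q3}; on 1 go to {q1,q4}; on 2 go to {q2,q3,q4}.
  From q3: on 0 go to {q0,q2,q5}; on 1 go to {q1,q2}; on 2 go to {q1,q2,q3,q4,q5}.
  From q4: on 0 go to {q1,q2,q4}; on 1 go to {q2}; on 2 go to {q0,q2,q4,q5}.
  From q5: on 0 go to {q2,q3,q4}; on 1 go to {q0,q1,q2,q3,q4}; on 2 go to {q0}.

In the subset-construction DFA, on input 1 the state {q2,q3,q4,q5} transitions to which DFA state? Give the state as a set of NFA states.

{q0,q1,q2,q3,q4}

δ(q2,1) = {q1,q4}; δ(q3,1) = {q1,q2}; δ(q4,1) = {q2}; δ(q5,1) = {q0,q1,q2,q3,q4}.
Union: {q0,q1,q2,q3,q4}.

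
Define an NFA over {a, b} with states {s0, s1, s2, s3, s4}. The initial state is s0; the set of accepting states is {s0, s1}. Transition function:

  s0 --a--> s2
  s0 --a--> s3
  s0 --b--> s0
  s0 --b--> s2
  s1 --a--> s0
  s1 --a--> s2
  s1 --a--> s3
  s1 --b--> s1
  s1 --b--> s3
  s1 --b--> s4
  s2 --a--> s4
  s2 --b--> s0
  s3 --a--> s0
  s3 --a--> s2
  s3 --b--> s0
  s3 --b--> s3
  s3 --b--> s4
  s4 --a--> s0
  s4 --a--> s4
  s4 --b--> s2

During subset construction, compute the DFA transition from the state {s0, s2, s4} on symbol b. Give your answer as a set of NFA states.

{s0, s2}

δ(s0,b) = {s0, s2}; δ(s2,b) = {s0}; δ(s4,b) = {s2}.
Union: {s0, s2}.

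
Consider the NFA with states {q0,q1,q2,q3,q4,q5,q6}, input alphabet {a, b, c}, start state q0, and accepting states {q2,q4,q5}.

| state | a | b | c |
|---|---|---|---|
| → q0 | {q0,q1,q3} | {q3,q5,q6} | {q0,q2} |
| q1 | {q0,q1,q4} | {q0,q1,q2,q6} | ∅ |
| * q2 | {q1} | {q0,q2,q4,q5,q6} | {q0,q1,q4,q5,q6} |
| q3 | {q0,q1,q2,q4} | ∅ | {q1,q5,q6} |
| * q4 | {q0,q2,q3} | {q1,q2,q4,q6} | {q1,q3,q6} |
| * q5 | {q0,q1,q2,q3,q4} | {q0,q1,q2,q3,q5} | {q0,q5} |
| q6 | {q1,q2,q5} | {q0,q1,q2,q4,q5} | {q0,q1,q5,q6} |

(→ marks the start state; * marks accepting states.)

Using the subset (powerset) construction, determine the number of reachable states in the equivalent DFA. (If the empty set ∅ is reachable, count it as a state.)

Start state of the DFA: {q0}.
{q0} --a--> {q0,q1,q3}  [new]
{q0} --b--> {q3,q5,q6}  [new]
{q0} --c--> {q0,q2}  [new]
{q0,q1,q3} --a--> {q0,q1,q2,q3,q4}  [new]
{q0,q1,q3} --b--> {q0,q1,q2,q3,q5,q6}  [new]
{q0,q1,q3} --c--> {q0,q1,q2,q5,q6}  [new]
{q3,q5,q6} --a--> {q0,q1,q2,q3,q4,q5}  [new]
{q3,q5,q6} --b--> {q0,q1,q2,q3,q4,q5}  [seen]
{q3,q5,q6} --c--> {q0,q1,q5,q6}  [new]
{q0,q2} --a--> {q0,q1,q3}  [seen]
{q0,q2} --b--> {q0,q2,q3,q4,q5,q6}  [new]
{q0,q2} --c--> {q0,q1,q2,q4,q5,q6}  [new]
{q0,q1,q2,q3,q4} --a--> {q0,q1,q2,q3,q4}  [seen]
{q0,q1,q2,q3,q4} --b--> {q0,q1,q2,q3,q4,q5,q6}  [new]
{q0,q1,q2,q3,q4} --c--> {q0,q1,q2,q3,q4,q5,q6}  [seen]
{q0,q1,q2,q3,q5,q6} --a--> {q0,q1,q2,q3,q4,q5}  [seen]
{q0,q1,q2,q3,q5,q6} --b--> {q0,q1,q2,q3,q4,q5,q6}  [seen]
{q0,q1,q2,q3,q5,q6} --c--> {q0,q1,q2,q4,q5,q6}  [seen]
{q0,q1,q2,q5,q6} --a--> {q0,q1,q2,q3,q4,q5}  [seen]
{q0,q1,q2,q5,q6} --b--> {q0,q1,q2,q3,q4,q5,q6}  [seen]
{q0,q1,q2,q5,q6} --c--> {q0,q1,q2,q4,q5,q6}  [seen]
{q0,q1,q2,q3,q4,q5} --a--> {q0,q1,q2,q3,q4}  [seen]
{q0,q1,q2,q3,q4,q5} --b--> {q0,q1,q2,q3,q4,q5,q6}  [seen]
{q0,q1,q2,q3,q4,q5} --c--> {q0,q1,q2,q3,q4,q5,q6}  [seen]
{q0,q1,q5,q6} --a--> {q0,q1,q2,q3,q4,q5}  [seen]
{q0,q1,q5,q6} --b--> {q0,q1,q2,q3,q4,q5,q6}  [seen]
{q0,q1,q5,q6} --c--> {q0,q1,q2,q5,q6}  [seen]
{q0,q2,q3,q4,q5,q6} --a--> {q0,q1,q2,q3,q4,q5}  [seen]
{q0,q2,q3,q4,q5,q6} --b--> {q0,q1,q2,q3,q4,q5,q6}  [seen]
{q0,q2,q3,q4,q5,q6} --c--> {q0,q1,q2,q3,q4,q5,q6}  [seen]
{q0,q1,q2,q4,q5,q6} --a--> {q0,q1,q2,q3,q4,q5}  [seen]
{q0,q1,q2,q4,q5,q6} --b--> {q0,q1,q2,q3,q4,q5,q6}  [seen]
{q0,q1,q2,q4,q5,q6} --c--> {q0,q1,q2,q3,q4,q5,q6}  [seen]
{q0,q1,q2,q3,q4,q5,q6} --a--> {q0,q1,q2,q3,q4,q5}  [seen]
{q0,q1,q2,q3,q4,q5,q6} --b--> {q0,q1,q2,q3,q4,q5,q6}  [seen]
{q0,q1,q2,q3,q4,q5,q6} --c--> {q0,q1,q2,q3,q4,q5,q6}  [seen]
Reachable DFA states: {q0}, {q0,q1,q3}, {q3,q5,q6}, {q0,q2}, {q0,q1,q2,q3,q4}, {q0,q1,q2,q3,q5,q6}, {q0,q1,q2,q5,q6}, {q0,q1,q2,q3,q4,q5}, {q0,q1,q5,q6}, {q0,q2,q3,q4,q5,q6}, {q0,q1,q2,q4,q5,q6}, {q0,q1,q2,q3,q4,q5,q6}.

12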